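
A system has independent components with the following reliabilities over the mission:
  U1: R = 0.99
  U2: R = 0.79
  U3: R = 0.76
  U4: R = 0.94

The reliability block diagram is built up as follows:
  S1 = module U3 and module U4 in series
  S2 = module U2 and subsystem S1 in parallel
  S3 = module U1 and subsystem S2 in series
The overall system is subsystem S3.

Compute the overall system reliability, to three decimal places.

Series (U3 and U4): 0.76000 × 0.94000 = 0.71440
Parallel (U2 and [0.71440]): 1 − (1 − 0.79000)(1 − 0.71440) = 0.94002
Series (U1 and [0.94002]): 0.99000 × 0.94002 = 0.931

0.931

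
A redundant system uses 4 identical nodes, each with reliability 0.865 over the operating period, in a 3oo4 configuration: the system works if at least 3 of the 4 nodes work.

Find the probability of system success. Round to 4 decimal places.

R = Σ_{i=3}^{4} C(4,i) p^i (1−p)^{4−i} with p = 0.865
C(4,3)·0.865^3·0.135^1 = 0.349496
C(4,4)·0.865^4·0.135^0 = 0.559841
Sum = 0.9093

0.9093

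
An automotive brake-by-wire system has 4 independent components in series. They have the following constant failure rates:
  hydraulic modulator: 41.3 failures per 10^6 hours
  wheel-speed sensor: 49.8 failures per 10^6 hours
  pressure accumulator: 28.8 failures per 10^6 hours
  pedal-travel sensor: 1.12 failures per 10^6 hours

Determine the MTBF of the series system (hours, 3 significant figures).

Series of exponential components: λ_sys = Σ λ_i
λ_sys = 0.0000413 + 0.0000498 + 0.0000288 + 0.00000112 = 1.2102e-04 /h
MTBF = 1 / λ_sys = 8260 h

8260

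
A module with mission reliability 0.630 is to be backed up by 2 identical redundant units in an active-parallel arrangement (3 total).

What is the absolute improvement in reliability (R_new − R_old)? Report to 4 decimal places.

R_before = 0.630
R_after = 1 − (1 − 0.630)^3 = 0.9493
ΔR = 0.9493 − 0.630 = 0.3193

0.3193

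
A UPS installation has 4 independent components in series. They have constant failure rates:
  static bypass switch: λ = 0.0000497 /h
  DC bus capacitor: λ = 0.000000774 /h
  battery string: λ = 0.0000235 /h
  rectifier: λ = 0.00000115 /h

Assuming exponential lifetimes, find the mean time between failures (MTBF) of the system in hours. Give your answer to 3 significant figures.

13300

Series of exponential components: λ_sys = Σ λ_i
λ_sys = 0.0000497 + 0.000000774 + 0.0000235 + 0.00000115 = 7.5124e-05 /h
MTBF = 1 / λ_sys = 13300 h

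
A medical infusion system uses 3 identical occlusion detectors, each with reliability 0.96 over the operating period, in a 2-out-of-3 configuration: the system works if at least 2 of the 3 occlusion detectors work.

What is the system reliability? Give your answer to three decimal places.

R = Σ_{i=2}^{3} C(3,i) p^i (1−p)^{3−i} with p = 0.96
C(3,2)·0.96^2·0.04^1 = 0.11059
C(3,3)·0.96^3·0.04^0 = 0.88474
Sum = 0.995

0.995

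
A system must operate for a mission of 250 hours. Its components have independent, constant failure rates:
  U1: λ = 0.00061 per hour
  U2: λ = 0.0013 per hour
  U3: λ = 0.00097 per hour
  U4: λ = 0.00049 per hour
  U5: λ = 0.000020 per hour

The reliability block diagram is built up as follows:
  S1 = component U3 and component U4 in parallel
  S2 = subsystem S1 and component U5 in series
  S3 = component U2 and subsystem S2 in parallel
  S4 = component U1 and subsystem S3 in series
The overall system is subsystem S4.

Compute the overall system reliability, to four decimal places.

R(U1) = exp(−0.00061 × 250) = 0.858559
R(U2) = exp(−0.0013 × 250) = 0.722527
R(U3) = exp(−0.00097 × 250) = 0.784664
R(U4) = exp(−0.00049 × 250) = 0.884706
R(U5) = exp(−0.000020 × 250) = 0.995012
Parallel (U3 and U4): 1 − (1 − 0.784664)(1 − 0.884706) = 0.975173
Series ([0.975173] and U5): 0.975173 × 0.995012 = 0.970309
Parallel (U2 and [0.970309]): 1 − (1 − 0.722527)(1 − 0.970309) = 0.991762
Series (U1 and [0.991762]): 0.858559 × 0.991762 = 0.8515

0.8515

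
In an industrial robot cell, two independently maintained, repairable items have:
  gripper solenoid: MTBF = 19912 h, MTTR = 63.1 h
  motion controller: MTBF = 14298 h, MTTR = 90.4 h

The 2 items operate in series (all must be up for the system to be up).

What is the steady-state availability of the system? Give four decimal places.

A(gripper solenoid) = MTBF/(MTBF+MTTR) = 19912/(19912+63.1) = 0.996841
A(motion controller) = MTBF/(MTBF+MTTR) = 14298/(14298+90.4) = 0.993717
Series availability: 0.996841 × 0.993717 = 0.9906

0.9906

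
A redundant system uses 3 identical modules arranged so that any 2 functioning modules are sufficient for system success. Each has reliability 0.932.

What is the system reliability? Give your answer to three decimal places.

0.987

R = Σ_{i=2}^{3} C(3,i) p^i (1−p)^{3−i} with p = 0.932
C(3,2)·0.932^2·0.068^1 = 0.17720
C(3,3)·0.932^3·0.068^0 = 0.80956
Sum = 0.987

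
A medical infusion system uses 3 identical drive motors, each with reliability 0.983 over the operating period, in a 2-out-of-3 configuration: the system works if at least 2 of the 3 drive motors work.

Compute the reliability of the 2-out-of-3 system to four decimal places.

0.9991

R = Σ_{i=2}^{3} C(3,i) p^i (1−p)^{3−i} with p = 0.983
C(3,2)·0.983^2·0.017^1 = 0.049281
C(3,3)·0.983^3·0.017^0 = 0.949862
Sum = 0.9991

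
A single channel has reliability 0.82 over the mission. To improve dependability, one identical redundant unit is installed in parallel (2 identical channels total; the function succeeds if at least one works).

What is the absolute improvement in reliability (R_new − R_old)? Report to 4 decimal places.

0.1476

R_before = 0.82
R_after = 1 − (1 − 0.82)^2 = 0.9676
ΔR = 0.9676 − 0.82 = 0.1476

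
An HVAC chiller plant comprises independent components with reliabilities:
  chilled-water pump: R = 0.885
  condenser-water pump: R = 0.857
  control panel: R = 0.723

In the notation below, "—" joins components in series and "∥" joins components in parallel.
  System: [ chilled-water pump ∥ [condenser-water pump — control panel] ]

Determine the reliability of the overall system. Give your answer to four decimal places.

Series (condenser-water pump and control panel): 0.857000 × 0.723000 = 0.619611
Parallel (chilled-water pump and [0.619611]): 1 − (1 − 0.885000)(1 − 0.619611) = 0.9563

0.9563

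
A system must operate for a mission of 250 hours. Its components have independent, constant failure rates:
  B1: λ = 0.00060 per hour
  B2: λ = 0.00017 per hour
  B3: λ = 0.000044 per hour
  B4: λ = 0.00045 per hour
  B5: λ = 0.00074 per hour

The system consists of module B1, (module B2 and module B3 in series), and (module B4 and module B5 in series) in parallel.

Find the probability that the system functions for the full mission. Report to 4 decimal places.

R(B1) = exp(−0.00060 × 250) = 0.860708
R(B2) = exp(−0.00017 × 250) = 0.958390
R(B3) = exp(−0.000044 × 250) = 0.989060
R(B4) = exp(−0.00045 × 250) = 0.893597
R(B5) = exp(−0.00074 × 250) = 0.831104
Series (B2 and B3): 0.958390 × 0.989060 = 0.947905
Series (B4 and B5): 0.893597 × 0.831104 = 0.742672
Parallel (B1, [0.947905], and [0.742672]): 1 − (1 − 0.860708)(1 − 0.947905)(1 − 0.742672) = 0.9981

0.9981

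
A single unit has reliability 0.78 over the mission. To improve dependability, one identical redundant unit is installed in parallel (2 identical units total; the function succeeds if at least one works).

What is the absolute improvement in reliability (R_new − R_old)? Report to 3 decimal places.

R_before = 0.78
R_after = 1 − (1 − 0.78)^2 = 0.952
ΔR = 0.952 − 0.78 = 0.172

0.172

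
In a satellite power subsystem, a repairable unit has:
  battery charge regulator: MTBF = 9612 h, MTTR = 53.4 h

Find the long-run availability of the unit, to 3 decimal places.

A(battery charge regulator) = MTBF/(MTBF+MTTR) = 9612/(9612+53.4) = 0.994

0.994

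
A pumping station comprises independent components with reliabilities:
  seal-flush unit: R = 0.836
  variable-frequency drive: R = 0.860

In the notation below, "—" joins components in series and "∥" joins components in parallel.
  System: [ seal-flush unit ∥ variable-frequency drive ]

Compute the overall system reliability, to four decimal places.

Parallel (seal-flush unit and variable-frequency drive): 1 − (1 − 0.836000)(1 − 0.860000) = 0.9770

0.9770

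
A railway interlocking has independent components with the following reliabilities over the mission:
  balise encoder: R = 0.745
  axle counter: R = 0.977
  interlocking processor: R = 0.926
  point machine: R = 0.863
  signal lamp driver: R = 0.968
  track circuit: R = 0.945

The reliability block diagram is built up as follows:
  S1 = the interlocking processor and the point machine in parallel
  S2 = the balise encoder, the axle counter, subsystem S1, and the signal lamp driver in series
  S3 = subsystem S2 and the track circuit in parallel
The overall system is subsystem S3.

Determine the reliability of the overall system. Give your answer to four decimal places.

0.9834

Parallel (interlocking processor and point machine): 1 − (1 − 0.926000)(1 − 0.863000) = 0.989862
Series (balise encoder, axle counter, [0.989862], and signal lamp driver): 0.745000 × 0.977000 × 0.989862 × 0.968000 = 0.697430
Parallel ([0.697430] and track circuit): 1 − (1 − 0.697430)(1 − 0.945000) = 0.9834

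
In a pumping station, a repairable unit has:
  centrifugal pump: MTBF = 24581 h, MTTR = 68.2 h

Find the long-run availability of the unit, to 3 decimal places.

A(centrifugal pump) = MTBF/(MTBF+MTTR) = 24581/(24581+68.2) = 0.997

0.997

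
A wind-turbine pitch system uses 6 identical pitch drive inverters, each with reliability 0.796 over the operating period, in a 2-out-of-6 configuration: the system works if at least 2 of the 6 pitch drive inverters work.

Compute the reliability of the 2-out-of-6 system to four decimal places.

0.9982

R = Σ_{i=2}^{6} C(6,i) p^i (1−p)^{6−i} with p = 0.796
C(6,2)·0.796^2·0.204^4 = 0.016460
C(6,3)·0.796^3·0.204^3 = 0.085637
C(6,4)·0.796^4·0.204^2 = 0.250613
C(6,5)·0.796^5·0.204^1 = 0.391153
C(6,6)·0.796^6·0.204^0 = 0.254377
Sum = 0.9982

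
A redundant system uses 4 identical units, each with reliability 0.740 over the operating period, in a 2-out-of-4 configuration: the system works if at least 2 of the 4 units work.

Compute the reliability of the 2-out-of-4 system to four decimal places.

R = Σ_{i=2}^{4} C(4,i) p^i (1−p)^{4−i} with p = 0.740
C(4,2)·0.740^2·0.260^2 = 0.222107
C(4,3)·0.740^3·0.260^1 = 0.421433
C(4,4)·0.740^4·0.260^0 = 0.299866
Sum = 0.9434

0.9434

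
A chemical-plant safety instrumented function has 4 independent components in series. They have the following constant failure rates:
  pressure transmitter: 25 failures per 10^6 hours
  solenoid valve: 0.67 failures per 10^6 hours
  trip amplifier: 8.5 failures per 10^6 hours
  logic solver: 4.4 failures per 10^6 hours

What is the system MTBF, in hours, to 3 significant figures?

Series of exponential components: λ_sys = Σ λ_i
λ_sys = 0.000025 + 0.00000067 + 0.0000085 + 0.0000044 = 3.8570e-05 /h
MTBF = 1 / λ_sys = 25900 h

25900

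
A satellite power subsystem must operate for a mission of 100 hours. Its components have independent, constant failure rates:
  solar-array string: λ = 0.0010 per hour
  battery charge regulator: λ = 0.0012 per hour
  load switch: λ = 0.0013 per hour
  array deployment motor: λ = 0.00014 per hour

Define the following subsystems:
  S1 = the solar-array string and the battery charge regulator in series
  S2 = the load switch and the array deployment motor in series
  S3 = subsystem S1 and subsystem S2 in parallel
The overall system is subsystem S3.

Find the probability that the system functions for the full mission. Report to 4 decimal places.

R(solar-array string) = exp(−0.0010 × 100) = 0.904837
R(battery charge regulator) = exp(−0.0012 × 100) = 0.886920
R(load switch) = exp(−0.0013 × 100) = 0.878095
R(array deployment motor) = exp(−0.00014 × 100) = 0.986098
Series (solar-array string and battery charge regulator): 0.904837 × 0.886920 = 0.802518
Series (load switch and array deployment motor): 0.878095 × 0.986098 = 0.865888
Parallel ([0.802518] and [0.865888]): 1 − (1 − 0.802518)(1 − 0.865888) = 0.9735

0.9735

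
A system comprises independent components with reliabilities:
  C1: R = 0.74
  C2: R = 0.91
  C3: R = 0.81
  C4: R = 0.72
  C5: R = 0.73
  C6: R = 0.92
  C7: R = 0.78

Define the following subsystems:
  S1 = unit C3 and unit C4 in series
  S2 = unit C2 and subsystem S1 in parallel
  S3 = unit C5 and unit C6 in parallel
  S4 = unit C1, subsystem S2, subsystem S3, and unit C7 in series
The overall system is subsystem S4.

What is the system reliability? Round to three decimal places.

0.544

Series (C3 and C4): 0.81000 × 0.72000 = 0.58320
Parallel (C2 and [0.58320]): 1 − (1 − 0.91000)(1 − 0.58320) = 0.96249
Parallel (C5 and C6): 1 − (1 − 0.73000)(1 − 0.92000) = 0.97840
Series (C1, [0.96249], [0.97840], and C7): 0.74000 × 0.96249 × 0.97840 × 0.78000 = 0.544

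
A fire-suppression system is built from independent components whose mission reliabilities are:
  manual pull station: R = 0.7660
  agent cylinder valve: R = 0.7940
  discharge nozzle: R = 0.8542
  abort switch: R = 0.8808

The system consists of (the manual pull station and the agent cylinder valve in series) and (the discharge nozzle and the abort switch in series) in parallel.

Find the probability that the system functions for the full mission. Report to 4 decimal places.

0.9030

Series (manual pull station and agent cylinder valve): 0.766000 × 0.794000 = 0.608204
Series (discharge nozzle and abort switch): 0.854200 × 0.880800 = 0.752379
Parallel ([0.608204] and [0.752379]): 1 − (1 − 0.608204)(1 − 0.752379) = 0.9030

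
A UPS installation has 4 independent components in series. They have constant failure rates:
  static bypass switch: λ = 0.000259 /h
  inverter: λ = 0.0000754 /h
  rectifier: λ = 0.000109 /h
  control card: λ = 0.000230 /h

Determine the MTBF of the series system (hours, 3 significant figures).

1490

Series of exponential components: λ_sys = Σ λ_i
λ_sys = 0.000259 + 0.0000754 + 0.000109 + 0.000230 = 6.7340e-04 /h
MTBF = 1 / λ_sys = 1490 h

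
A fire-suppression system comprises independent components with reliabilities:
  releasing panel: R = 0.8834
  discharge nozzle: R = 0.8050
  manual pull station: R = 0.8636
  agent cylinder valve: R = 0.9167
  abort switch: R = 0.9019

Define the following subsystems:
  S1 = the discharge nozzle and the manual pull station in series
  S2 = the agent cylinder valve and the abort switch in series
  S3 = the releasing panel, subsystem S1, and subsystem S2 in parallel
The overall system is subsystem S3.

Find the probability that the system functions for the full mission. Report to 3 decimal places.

0.994

Series (discharge nozzle and manual pull station): 0.80500 × 0.86360 = 0.69520
Series (agent cylinder valve and abort switch): 0.91670 × 0.90190 = 0.82677
Parallel (releasing panel, [0.69520], and [0.82677]): 1 − (1 − 0.88340)(1 − 0.69520)(1 − 0.82677) = 0.994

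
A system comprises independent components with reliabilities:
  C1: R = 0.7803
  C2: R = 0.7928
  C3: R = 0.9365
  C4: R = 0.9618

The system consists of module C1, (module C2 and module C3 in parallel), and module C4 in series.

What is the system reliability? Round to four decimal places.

0.7406

Parallel (C2 and C3): 1 − (1 − 0.792800)(1 − 0.936500) = 0.986843
Series (C1, [0.986843], and C4): 0.780300 × 0.986843 × 0.961800 = 0.7406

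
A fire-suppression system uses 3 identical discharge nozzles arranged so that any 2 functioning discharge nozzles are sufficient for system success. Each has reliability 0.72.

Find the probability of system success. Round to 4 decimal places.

R = Σ_{i=2}^{3} C(3,i) p^i (1−p)^{3−i} with p = 0.72
C(3,2)·0.72^2·0.28^1 = 0.435456
C(3,3)·0.72^3·0.28^0 = 0.373248
Sum = 0.8087

0.8087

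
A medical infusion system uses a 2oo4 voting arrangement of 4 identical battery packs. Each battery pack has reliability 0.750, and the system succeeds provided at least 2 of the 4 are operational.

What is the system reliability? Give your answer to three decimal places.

R = Σ_{i=2}^{4} C(4,i) p^i (1−p)^{4−i} with p = 0.750
C(4,2)·0.750^2·0.250^2 = 0.21094
C(4,3)·0.750^3·0.250^1 = 0.42188
C(4,4)·0.750^4·0.250^0 = 0.31641
Sum = 0.949

0.949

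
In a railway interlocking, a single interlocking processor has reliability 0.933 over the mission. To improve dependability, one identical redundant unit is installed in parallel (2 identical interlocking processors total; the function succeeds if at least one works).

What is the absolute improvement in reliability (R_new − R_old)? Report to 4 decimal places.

0.0625

R_before = 0.933
R_after = 1 − (1 − 0.933)^2 = 0.9955
ΔR = 0.9955 − 0.933 = 0.0625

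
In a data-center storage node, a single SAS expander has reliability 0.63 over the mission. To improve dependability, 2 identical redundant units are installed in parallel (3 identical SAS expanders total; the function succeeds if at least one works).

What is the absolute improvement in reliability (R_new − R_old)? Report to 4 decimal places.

0.3193

R_before = 0.63
R_after = 1 − (1 − 0.63)^3 = 0.9493
ΔR = 0.9493 − 0.63 = 0.3193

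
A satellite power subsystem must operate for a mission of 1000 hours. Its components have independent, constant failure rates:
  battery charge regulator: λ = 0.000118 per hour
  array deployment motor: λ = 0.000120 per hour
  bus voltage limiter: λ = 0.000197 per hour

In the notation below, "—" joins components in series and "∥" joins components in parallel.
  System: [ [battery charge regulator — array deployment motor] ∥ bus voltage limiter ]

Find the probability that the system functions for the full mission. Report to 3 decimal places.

R(battery charge regulator) = exp(−0.000118 × 1000) = 0.88870
R(array deployment motor) = exp(−0.000120 × 1000) = 0.88692
R(bus voltage limiter) = exp(−0.000197 × 1000) = 0.82119
Series (battery charge regulator and array deployment motor): 0.88870 × 0.88692 = 0.78821
Parallel ([0.78821] and bus voltage limiter): 1 − (1 − 0.78821)(1 − 0.82119) = 0.962

0.962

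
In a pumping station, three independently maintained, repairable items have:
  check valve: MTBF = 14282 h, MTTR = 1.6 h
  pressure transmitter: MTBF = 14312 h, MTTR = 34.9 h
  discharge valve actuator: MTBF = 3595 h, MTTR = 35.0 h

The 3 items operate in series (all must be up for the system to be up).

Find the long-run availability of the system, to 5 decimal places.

A(check valve) = MTBF/(MTBF+MTTR) = 14282/(14282+1.6) = 0.999888
A(pressure transmitter) = MTBF/(MTBF+MTTR) = 14312/(14312+34.9) = 0.997567
A(discharge valve actuator) = MTBF/(MTBF+MTTR) = 3595/(3595+35.0) = 0.990358
Series availability: 0.999888 × 0.997567 × 0.990358 = 0.98784

0.98784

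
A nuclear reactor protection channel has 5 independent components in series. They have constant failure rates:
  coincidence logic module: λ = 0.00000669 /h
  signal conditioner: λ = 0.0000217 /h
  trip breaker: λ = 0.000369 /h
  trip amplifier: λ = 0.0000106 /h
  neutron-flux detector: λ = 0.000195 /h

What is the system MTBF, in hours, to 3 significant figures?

1660

Series of exponential components: λ_sys = Σ λ_i
λ_sys = 0.00000669 + 0.0000217 + 0.000369 + 0.0000106 + 0.000195 = 6.0299e-04 /h
MTBF = 1 / λ_sys = 1660 h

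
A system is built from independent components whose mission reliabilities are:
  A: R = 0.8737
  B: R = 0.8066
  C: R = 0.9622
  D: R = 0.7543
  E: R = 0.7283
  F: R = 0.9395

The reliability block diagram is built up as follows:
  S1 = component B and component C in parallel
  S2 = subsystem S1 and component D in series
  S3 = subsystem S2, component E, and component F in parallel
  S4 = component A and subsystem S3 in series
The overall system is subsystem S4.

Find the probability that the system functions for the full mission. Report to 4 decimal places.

0.8701

Parallel (B and C): 1 − (1 − 0.806600)(1 − 0.962200) = 0.992689
Series ([0.992689] and D): 0.992689 × 0.754300 = 0.748785
Parallel ([0.748785], E, and F): 1 − (1 − 0.748785)(1 − 0.728300)(1 − 0.939500) = 0.995871
Series (A and [0.995871]): 0.873700 × 0.995871 = 0.8701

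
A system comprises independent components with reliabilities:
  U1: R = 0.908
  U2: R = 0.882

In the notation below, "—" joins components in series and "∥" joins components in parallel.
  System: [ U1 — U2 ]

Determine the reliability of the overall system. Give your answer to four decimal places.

Series (U1 and U2): 0.908000 × 0.882000 = 0.8009

0.8009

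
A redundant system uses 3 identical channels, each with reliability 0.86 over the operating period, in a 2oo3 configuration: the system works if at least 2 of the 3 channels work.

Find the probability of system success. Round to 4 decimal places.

R = Σ_{i=2}^{3} C(3,i) p^i (1−p)^{3−i} with p = 0.86
C(3,2)·0.86^2·0.14^1 = 0.310632
C(3,3)·0.86^3·0.14^0 = 0.636056
Sum = 0.9467

0.9467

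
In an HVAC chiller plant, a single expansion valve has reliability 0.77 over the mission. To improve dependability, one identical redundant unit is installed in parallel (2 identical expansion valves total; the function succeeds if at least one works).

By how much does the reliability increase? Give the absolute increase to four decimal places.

R_before = 0.77
R_after = 1 − (1 − 0.77)^2 = 0.9471
ΔR = 0.9471 − 0.77 = 0.1771

0.1771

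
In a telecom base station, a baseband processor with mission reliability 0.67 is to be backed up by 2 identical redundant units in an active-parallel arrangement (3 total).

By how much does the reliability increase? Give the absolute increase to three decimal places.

R_before = 0.67
R_after = 1 − (1 − 0.67)^3 = 0.964
ΔR = 0.964 − 0.67 = 0.294

0.294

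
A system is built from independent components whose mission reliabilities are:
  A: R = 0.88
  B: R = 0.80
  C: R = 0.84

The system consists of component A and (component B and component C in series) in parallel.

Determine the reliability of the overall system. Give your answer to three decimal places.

Series (B and C): 0.80000 × 0.84000 = 0.67200
Parallel (A and [0.67200]): 1 − (1 − 0.88000)(1 − 0.67200) = 0.961

0.961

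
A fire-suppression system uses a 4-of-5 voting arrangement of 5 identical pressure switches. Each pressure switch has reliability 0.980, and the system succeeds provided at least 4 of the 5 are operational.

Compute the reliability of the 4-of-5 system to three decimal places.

0.996

R = Σ_{i=4}^{5} C(5,i) p^i (1−p)^{5−i} with p = 0.980
C(5,4)·0.980^4·0.020^1 = 0.09224
C(5,5)·0.980^5·0.020^0 = 0.90392
Sum = 0.996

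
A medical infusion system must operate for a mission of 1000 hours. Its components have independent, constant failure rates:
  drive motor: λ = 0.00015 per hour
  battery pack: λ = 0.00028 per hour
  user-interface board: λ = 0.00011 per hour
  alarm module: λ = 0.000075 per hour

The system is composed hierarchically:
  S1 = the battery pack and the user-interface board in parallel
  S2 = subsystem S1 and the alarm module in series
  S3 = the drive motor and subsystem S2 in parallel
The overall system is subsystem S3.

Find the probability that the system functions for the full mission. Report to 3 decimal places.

R(drive motor) = exp(−0.00015 × 1000) = 0.86071
R(battery pack) = exp(−0.00028 × 1000) = 0.75578
R(user-interface board) = exp(−0.00011 × 1000) = 0.89583
R(alarm module) = exp(−0.000075 × 1000) = 0.92774
Parallel (battery pack and user-interface board): 1 − (1 − 0.75578)(1 − 0.89583) = 0.97456
Series ([0.97456] and alarm module): 0.97456 × 0.92774 = 0.90414
Parallel (drive motor and [0.90414]): 1 − (1 − 0.86071)(1 − 0.90414) = 0.987

0.987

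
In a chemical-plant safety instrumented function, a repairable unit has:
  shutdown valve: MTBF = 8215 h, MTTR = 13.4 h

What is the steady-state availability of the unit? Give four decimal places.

A(shutdown valve) = MTBF/(MTBF+MTTR) = 8215/(8215+13.4) = 0.9984

0.9984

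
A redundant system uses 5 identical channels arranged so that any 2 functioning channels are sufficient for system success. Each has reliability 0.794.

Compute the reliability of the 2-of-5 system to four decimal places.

R = Σ_{i=2}^{5} C(5,i) p^i (1−p)^{5−i} with p = 0.794
C(5,2)·0.794^2·0.206^3 = 0.055112
C(5,3)·0.794^3·0.206^2 = 0.212420
C(5,4)·0.794^4·0.206^1 = 0.409373
C(5,5)·0.794^5·0.206^0 = 0.315575
Sum = 0.9925

0.9925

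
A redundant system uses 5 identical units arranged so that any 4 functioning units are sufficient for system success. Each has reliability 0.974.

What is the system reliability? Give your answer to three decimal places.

R = Σ_{i=4}^{5} C(5,i) p^i (1−p)^{5−i} with p = 0.974
C(5,4)·0.974^4·0.026^1 = 0.11700
C(5,5)·0.974^5·0.026^0 = 0.87659
Sum = 0.994

0.994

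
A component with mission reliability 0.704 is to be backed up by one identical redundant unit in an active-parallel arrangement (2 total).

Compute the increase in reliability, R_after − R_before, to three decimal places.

R_before = 0.704
R_after = 1 − (1 − 0.704)^2 = 0.912
ΔR = 0.912 − 0.704 = 0.208

0.208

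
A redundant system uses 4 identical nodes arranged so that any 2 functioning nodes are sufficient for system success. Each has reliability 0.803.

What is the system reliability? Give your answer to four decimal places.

0.9739

R = Σ_{i=2}^{4} C(4,i) p^i (1−p)^{4−i} with p = 0.803
C(4,2)·0.803^2·0.197^2 = 0.150146
C(4,3)·0.803^3·0.197^1 = 0.408012
C(4,4)·0.803^4·0.197^0 = 0.415779
Sum = 0.9739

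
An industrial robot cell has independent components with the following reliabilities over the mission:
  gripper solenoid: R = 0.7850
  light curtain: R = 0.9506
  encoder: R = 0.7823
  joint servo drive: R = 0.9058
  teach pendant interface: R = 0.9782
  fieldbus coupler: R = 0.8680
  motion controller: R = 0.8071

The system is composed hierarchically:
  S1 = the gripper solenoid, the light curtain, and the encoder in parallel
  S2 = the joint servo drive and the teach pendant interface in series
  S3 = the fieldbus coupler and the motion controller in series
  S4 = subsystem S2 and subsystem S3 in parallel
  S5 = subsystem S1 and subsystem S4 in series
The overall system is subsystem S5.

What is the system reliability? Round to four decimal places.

0.9636

Parallel (gripper solenoid, light curtain, and encoder): 1 − (1 − 0.785000)(1 − 0.950600)(1 − 0.782300) = 0.997688
Series (joint servo drive and teach pendant interface): 0.905800 × 0.978200 = 0.886054
Series (fieldbus coupler and motion controller): 0.868000 × 0.807100 = 0.700563
Parallel ([0.886054] and [0.700563]): 1 − (1 − 0.886054)(1 − 0.700563) = 0.965880
Series ([0.997688] and [0.965880]): 0.997688 × 0.965880 = 0.9636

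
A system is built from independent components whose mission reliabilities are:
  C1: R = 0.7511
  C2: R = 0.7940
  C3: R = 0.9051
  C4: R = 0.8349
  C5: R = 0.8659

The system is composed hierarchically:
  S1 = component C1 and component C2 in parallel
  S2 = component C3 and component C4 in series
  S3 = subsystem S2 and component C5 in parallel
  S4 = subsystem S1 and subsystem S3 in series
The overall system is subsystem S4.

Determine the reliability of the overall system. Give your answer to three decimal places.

0.918

Parallel (C1 and C2): 1 − (1 − 0.75110)(1 − 0.79400) = 0.94873
Series (C3 and C4): 0.90510 × 0.83490 = 0.75567
Parallel ([0.75567] and C5): 1 − (1 − 0.75567)(1 − 0.86590) = 0.96724
Series ([0.94873] and [0.96724]): 0.94873 × 0.96724 = 0.918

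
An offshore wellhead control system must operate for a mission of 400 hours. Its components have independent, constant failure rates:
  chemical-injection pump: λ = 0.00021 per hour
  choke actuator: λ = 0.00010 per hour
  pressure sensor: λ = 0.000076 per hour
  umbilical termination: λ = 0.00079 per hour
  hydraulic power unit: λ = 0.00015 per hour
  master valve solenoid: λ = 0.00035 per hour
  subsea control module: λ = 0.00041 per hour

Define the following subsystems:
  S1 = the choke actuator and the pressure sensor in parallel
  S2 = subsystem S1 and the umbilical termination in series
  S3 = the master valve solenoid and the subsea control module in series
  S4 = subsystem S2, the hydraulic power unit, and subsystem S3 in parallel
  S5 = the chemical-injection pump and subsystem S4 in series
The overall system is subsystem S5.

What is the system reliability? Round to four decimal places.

0.9156

R(chemical-injection pump) = exp(−0.00021 × 400) = 0.919431
R(choke actuator) = exp(−0.00010 × 400) = 0.960789
R(pressure sensor) = exp(−0.000076 × 400) = 0.970057
R(umbilical termination) = exp(−0.00079 × 400) = 0.729059
R(hydraulic power unit) = exp(−0.00015 × 400) = 0.941765
R(master valve solenoid) = exp(−0.00035 × 400) = 0.869358
R(subsea control module) = exp(−0.00041 × 400) = 0.848742
Parallel (choke actuator and pressure sensor): 1 − (1 − 0.960789)(1 − 0.970057) = 0.998826
Series ([0.998826] and umbilical termination): 0.998826 × 0.729059 = 0.728203
Series (master valve solenoid and subsea control module): 0.869358 × 0.848742 = 0.737861
Parallel ([0.728203], hydraulic power unit, and [0.737861]): 1 − (1 − 0.728203)(1 − 0.941765)(1 − 0.737861) = 0.995851
Series (chemical-injection pump and [0.995851]): 0.919431 × 0.995851 = 0.9156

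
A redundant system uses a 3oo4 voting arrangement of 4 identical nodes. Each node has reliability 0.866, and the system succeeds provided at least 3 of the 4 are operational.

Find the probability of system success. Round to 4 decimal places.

R = Σ_{i=3}^{4} C(4,i) p^i (1−p)^{4−i} with p = 0.866
C(4,3)·0.866^3·0.134^1 = 0.348112
C(4,4)·0.866^4·0.134^0 = 0.562434
Sum = 0.9105

0.9105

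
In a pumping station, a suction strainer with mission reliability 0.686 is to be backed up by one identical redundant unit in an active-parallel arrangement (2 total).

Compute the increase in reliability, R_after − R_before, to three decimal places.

R_before = 0.686
R_after = 1 − (1 − 0.686)^2 = 0.901
ΔR = 0.901 − 0.686 = 0.215

0.215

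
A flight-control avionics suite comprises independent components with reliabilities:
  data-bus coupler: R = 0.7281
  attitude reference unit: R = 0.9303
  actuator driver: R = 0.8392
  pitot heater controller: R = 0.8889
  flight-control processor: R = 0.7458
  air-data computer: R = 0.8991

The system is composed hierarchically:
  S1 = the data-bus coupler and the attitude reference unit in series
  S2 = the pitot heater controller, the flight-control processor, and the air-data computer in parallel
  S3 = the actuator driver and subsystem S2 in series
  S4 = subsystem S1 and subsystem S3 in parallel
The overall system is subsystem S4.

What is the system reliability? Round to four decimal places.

Series (data-bus coupler and attitude reference unit): 0.728100 × 0.930300 = 0.677351
Parallel (pitot heater controller, flight-control processor, and air-data computer): 1 − (1 − 0.888900)(1 − 0.745800)(1 − 0.899100) = 0.997150
Series (actuator driver and [0.997150]): 0.839200 × 0.997150 = 0.836808
Parallel ([0.677351] and [0.836808]): 1 − (1 − 0.677351)(1 − 0.836808) = 0.9473

0.9473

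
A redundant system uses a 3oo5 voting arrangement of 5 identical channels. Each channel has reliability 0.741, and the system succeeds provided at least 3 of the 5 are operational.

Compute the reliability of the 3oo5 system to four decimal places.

R = Σ_{i=3}^{5} C(5,i) p^i (1−p)^{5−i} with p = 0.741
C(5,3)·0.741^3·0.259^2 = 0.272932
C(5,4)·0.741^4·0.259^1 = 0.390429
C(5,5)·0.741^5·0.259^0 = 0.223404
Sum = 0.8868

0.8868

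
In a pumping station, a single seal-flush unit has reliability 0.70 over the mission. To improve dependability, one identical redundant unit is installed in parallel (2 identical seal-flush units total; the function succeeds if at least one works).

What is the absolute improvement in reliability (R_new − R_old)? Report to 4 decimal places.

R_before = 0.70
R_after = 1 − (1 − 0.70)^2 = 0.9100
ΔR = 0.9100 − 0.70 = 0.2100

0.2100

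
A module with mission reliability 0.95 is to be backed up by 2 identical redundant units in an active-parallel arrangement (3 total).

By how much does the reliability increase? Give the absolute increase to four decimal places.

R_before = 0.95
R_after = 1 − (1 − 0.95)^3 = 0.9999
ΔR = 0.9999 − 0.95 = 0.0499

0.0499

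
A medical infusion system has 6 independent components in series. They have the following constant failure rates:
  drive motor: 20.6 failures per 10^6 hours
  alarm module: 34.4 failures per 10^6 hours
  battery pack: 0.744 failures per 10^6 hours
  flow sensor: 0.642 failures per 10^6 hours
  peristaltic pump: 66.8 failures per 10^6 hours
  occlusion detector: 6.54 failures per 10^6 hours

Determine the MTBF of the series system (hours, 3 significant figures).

7710

Series of exponential components: λ_sys = Σ λ_i
λ_sys = 0.0000206 + 0.0000344 + 0.000000744 + 0.000000642 + 0.0000668 + 0.00000654 = 1.2973e-04 /h
MTBF = 1 / λ_sys = 7710 h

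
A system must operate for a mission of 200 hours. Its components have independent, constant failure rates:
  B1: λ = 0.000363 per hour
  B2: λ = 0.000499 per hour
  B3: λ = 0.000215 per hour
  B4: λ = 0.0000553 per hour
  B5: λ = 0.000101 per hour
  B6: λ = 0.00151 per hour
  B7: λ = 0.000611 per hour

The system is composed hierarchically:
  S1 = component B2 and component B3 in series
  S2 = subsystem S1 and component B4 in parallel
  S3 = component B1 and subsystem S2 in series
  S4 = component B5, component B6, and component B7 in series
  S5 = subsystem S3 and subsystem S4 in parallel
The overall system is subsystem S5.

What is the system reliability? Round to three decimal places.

R(B1) = exp(−0.000363 × 200) = 0.92997
R(B2) = exp(−0.000499 × 200) = 0.90502
R(B3) = exp(−0.000215 × 200) = 0.95791
R(B4) = exp(−0.0000553 × 200) = 0.98900
R(B5) = exp(−0.000101 × 200) = 0.98000
R(B6) = exp(−0.00151 × 200) = 0.73934
R(B7) = exp(−0.000611 × 200) = 0.88497
Series (B2 and B3): 0.90502 × 0.95791 = 0.86693
Parallel ([0.86693] and B4): 1 − (1 − 0.86693)(1 − 0.98900) = 0.99854
Series (B1 and [0.99854]): 0.92997 × 0.99854 = 0.92861
Series (B5, B6, and B7): 0.98000 × 0.73934 × 0.88497 = 0.64121
Parallel ([0.92861] and [0.64121]): 1 − (1 − 0.92861)(1 − 0.64121) = 0.974

0.974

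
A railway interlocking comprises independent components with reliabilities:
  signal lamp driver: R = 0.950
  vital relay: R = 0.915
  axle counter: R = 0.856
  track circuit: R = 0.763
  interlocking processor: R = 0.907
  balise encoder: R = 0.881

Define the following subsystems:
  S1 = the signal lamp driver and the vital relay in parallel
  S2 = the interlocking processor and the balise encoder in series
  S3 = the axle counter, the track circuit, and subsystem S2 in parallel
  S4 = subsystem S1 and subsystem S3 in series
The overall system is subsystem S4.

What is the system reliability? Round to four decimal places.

0.9889

Parallel (signal lamp driver and vital relay): 1 − (1 − 0.950000)(1 − 0.915000) = 0.995750
Series (interlocking processor and balise encoder): 0.907000 × 0.881000 = 0.799067
Parallel (axle counter, track circuit, and [0.799067]): 1 − (1 − 0.856000)(1 − 0.763000)(1 − 0.799067) = 0.993143
Series ([0.995750] and [0.993143]): 0.995750 × 0.993143 = 0.9889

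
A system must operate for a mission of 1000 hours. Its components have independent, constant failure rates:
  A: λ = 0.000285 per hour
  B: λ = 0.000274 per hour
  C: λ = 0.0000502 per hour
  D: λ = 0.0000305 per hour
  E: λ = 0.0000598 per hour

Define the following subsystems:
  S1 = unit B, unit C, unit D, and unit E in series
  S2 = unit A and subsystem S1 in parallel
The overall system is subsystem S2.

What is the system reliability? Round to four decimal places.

R(A) = exp(−0.000285 × 1000) = 0.752014
R(B) = exp(−0.000274 × 1000) = 0.760332
R(C) = exp(−0.0000502 × 1000) = 0.951039
R(D) = exp(−0.0000305 × 1000) = 0.969960
R(E) = exp(−0.0000598 × 1000) = 0.941953
Series (B, C, D, and E): 0.760332 × 0.951039 × 0.969960 × 0.941953 = 0.660670
Parallel (A and [0.660670]): 1 − (1 − 0.752014)(1 − 0.660670) = 0.9159

0.9159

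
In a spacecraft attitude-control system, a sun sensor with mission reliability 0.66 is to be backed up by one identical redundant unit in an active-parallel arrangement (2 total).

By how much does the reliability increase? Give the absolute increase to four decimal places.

0.2244

R_before = 0.66
R_after = 1 − (1 − 0.66)^2 = 0.8844
ΔR = 0.8844 − 0.66 = 0.2244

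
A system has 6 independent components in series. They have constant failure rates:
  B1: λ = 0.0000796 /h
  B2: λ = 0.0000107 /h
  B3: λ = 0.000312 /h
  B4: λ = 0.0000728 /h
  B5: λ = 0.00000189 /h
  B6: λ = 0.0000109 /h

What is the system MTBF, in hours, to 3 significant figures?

2050

Series of exponential components: λ_sys = Σ λ_i
λ_sys = 0.0000796 + 0.0000107 + 0.000312 + 0.0000728 + 0.00000189 + 0.0000109 = 4.8789e-04 /h
MTBF = 1 / λ_sys = 2050 h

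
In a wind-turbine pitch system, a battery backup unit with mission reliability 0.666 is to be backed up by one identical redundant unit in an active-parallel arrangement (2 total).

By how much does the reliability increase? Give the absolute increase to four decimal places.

R_before = 0.666
R_after = 1 − (1 − 0.666)^2 = 0.8884
ΔR = 0.8884 − 0.666 = 0.2224

0.2224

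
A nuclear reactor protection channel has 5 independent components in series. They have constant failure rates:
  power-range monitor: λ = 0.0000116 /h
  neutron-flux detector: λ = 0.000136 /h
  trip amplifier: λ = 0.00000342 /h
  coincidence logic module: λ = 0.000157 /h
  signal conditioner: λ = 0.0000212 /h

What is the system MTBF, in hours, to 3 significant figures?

3040

Series of exponential components: λ_sys = Σ λ_i
λ_sys = 0.0000116 + 0.000136 + 0.00000342 + 0.000157 + 0.0000212 = 3.2922e-04 /h
MTBF = 1 / λ_sys = 3040 h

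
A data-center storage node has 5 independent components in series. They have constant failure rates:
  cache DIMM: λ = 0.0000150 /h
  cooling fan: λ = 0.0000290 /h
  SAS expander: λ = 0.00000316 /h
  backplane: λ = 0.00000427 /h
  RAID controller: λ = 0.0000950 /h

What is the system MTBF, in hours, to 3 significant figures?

6830

Series of exponential components: λ_sys = Σ λ_i
λ_sys = 0.0000150 + 0.0000290 + 0.00000316 + 0.00000427 + 0.0000950 = 1.4643e-04 /h
MTBF = 1 / λ_sys = 6830 h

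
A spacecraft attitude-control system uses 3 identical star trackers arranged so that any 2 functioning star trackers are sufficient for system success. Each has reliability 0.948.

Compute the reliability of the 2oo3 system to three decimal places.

0.992

R = Σ_{i=2}^{3} C(3,i) p^i (1−p)^{3−i} with p = 0.948
C(3,2)·0.948^2·0.052^1 = 0.14020
C(3,3)·0.948^3·0.052^0 = 0.85197
Sum = 0.992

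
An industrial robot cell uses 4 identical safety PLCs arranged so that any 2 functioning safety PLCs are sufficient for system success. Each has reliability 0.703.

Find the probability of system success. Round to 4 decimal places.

R = Σ_{i=2}^{4} C(4,i) p^i (1−p)^{4−i} with p = 0.703
C(4,2)·0.703^2·0.297^2 = 0.261562
C(4,3)·0.703^3·0.297^1 = 0.412746
C(4,4)·0.703^4·0.297^0 = 0.244243
Sum = 0.9186

0.9186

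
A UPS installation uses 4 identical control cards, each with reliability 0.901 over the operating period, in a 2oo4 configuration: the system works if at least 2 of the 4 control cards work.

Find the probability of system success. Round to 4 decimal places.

R = Σ_{i=2}^{4} C(4,i) p^i (1−p)^{4−i} with p = 0.901
C(4,2)·0.901^2·0.099^2 = 0.047739
C(4,3)·0.901^3·0.099^1 = 0.289647
C(4,4)·0.901^4·0.099^0 = 0.659021
Sum = 0.9964

0.9964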